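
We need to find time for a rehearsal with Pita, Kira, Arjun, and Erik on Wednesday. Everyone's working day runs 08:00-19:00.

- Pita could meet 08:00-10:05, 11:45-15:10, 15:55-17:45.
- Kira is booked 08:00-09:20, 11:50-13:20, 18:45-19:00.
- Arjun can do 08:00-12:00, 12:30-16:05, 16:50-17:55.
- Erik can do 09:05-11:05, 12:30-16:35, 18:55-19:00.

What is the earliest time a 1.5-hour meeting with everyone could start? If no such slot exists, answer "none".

Pita free: 08:00-10:05, 11:45-15:10, 15:55-17:45.
Kira free: 09:20-11:50, 13:20-18:45 (invert busy blocks within the working day).
Arjun free: 08:00-12:00, 12:30-16:05, 16:50-17:55.
Erik free: 09:05-11:05, 12:30-16:35, 18:55-19:00.
Pita ∩ Kira: 09:20-10:05, 11:45-11:50, 13:20-15:10, 15:55-17:45.
Pita ∩ Kira ∩ Arjun: 09:20-10:05, 11:45-11:50, 13:20-15:10, 15:55-16:05, 16:50-17:45.
Pita ∩ Kira ∩ Arjun ∩ Erik: 09:20-10:05, 13:20-15:10, 15:55-16:05.
Those are the intersection windows.
The first common window of at least 90 minutes is 13:20-15:10, so the earliest start is 13:20.

13:20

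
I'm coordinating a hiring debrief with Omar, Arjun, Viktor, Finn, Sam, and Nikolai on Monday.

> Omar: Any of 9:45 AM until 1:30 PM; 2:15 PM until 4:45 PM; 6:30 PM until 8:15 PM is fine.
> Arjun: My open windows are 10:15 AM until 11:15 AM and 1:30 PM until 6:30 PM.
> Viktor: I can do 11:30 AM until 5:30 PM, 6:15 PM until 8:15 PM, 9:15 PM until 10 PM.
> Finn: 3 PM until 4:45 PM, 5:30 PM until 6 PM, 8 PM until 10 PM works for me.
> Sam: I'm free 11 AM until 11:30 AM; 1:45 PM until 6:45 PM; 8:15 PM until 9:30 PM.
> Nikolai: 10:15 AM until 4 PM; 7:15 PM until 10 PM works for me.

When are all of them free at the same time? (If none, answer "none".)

Omar ∩ Arjun: 10:15-11:15, 14:15-16:45.
Omar ∩ Arjun ∩ Viktor: 14:15-16:45.
Omar ∩ Arjun ∩ Viktor ∩ Finn: 15:00-16:45.
Omar ∩ Arjun ∩ Viktor ∩ Finn ∩ Sam: 15:00-16:45.
Omar ∩ Arjun ∩ Viktor ∩ Finn ∩ Sam ∩ Nikolai: 15:00-16:00.

15:00-16:00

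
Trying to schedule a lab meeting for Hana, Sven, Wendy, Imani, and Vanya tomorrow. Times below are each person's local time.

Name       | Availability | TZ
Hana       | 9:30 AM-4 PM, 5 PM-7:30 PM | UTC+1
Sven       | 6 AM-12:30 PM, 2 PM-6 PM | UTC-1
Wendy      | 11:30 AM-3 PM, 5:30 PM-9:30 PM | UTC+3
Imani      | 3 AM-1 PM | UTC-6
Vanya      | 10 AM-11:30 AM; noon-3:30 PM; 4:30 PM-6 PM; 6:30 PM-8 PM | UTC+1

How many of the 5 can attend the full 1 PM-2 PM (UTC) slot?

Hana in UTC: 08:30-15:00, 16:00-18:30 (subtract 1h to convert from UTC+1).
Sven in UTC: 07:00-13:30, 15:00-19:00 (add 1h to convert from UTC-1).
Wendy in UTC: 08:30-12:00, 14:30-18:30 (subtract 3h to convert from UTC+3).
Imani in UTC: 09:00-19:00 (add 6h to convert from UTC-6).
Vanya in UTC: 09:00-10:30, 11:00-14:30, 15:30-17:00, 17:30-19:00 (subtract 1h to convert from UTC+1).
Hana, Imani, and Vanya can make the full 13:00-14:00 slot — that's 3.

3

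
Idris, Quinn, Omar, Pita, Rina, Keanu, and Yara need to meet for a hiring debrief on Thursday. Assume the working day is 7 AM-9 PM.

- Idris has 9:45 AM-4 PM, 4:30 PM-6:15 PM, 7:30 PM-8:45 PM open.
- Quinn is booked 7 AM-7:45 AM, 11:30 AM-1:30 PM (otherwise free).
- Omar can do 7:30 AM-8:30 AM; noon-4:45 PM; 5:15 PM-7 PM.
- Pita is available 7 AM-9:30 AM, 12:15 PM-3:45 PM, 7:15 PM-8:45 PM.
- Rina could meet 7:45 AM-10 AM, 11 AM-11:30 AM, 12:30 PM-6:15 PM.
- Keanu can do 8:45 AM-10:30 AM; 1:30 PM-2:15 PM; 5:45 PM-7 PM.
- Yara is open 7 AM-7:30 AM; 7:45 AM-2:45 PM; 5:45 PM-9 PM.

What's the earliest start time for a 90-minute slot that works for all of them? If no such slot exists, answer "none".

Idris free: 09:45-16:00, 16:30-18:15, 19:30-20:45.
Quinn free: 07:45-11:30, 13:30-21:00 (invert busy blocks within the working day).
Omar free: 07:30-08:30, 12:00-16:45, 17:15-19:00.
Pita free: 07:00-09:30, 12:15-15:45, 19:15-20:45.
Rina free: 07:45-10:00, 11:00-11:30, 12:30-18:15.
Keanu free: 08:45-10:30, 13:30-14:15, 17:45-19:00.
Yara free: 07:00-07:30, 07:45-14:45, 17:45-21:00.
Idris ∩ Quinn: 09:45-11:30, 13:30-16:00, 16:30-18:15, 19:30-20:45.
Idris ∩ Quinn ∩ Omar: 13:30-16:00, 16:30-16:45, 17:15-18:15.
Idris ∩ Quinn ∩ Omar ∩ Pita: 13:30-15:45.
Idris ∩ Quinn ∩ Omar ∩ Pita ∩ Rina: 13:30-15:45.
Idris ∩ Quinn ∩ Omar ∩ Pita ∩ Rina ∩ Keanu: 13:30-14:15.
Idris ∩ Quinn ∩ Omar ∩ Pita ∩ Rina ∩ Keanu ∩ Yara: 13:30-14:15.
No common window is at least 90 minutes long.

none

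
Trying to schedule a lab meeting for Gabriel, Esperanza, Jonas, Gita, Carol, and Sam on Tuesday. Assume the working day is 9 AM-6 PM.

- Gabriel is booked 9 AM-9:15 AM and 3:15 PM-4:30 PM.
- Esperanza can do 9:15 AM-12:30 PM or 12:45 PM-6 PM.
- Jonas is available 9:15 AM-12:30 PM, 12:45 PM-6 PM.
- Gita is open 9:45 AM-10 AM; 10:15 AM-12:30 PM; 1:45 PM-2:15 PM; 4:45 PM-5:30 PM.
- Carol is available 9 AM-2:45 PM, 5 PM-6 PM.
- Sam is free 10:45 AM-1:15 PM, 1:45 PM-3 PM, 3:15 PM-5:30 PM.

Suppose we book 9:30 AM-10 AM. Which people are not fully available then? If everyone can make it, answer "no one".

Gita, Sam

Gabriel free: 09:15-15:15, 16:30-18:00 (invert busy blocks within the working day).
Esperanza free: 09:15-12:30, 12:45-18:00.
Jonas free: 09:15-12:30, 12:45-18:00.
Gita free: 09:45-10:00, 10:15-12:30, 13:45-14:15, 16:45-17:30.
Carol free: 09:00-14:45, 17:00-18:00.
Sam free: 10:45-13:15, 13:45-15:00, 15:15-17:30.
Gabriel: free for 09:30-10:00. Esperanza: free for 09:30-10:00. Jonas: free for 09:30-10:00. Gita: not fully free for 09:30-10:00. Carol: free for 09:30-10:00. Sam: not fully free for 09:30-10:00.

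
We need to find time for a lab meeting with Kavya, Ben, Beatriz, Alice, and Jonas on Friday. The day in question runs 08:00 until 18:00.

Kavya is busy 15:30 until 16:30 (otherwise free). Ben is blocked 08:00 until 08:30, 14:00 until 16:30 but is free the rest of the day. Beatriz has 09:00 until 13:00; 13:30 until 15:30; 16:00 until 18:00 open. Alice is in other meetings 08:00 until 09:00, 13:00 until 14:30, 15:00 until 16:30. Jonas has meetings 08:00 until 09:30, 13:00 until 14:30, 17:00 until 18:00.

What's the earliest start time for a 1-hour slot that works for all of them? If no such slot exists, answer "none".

09:30

Kavya free: 08:00-15:30, 16:30-18:00 (invert busy blocks within the working day).
Ben free: 08:30-14:00, 16:30-18:00 (invert busy blocks within the working day).
Beatriz free: 09:00-13:00, 13:30-15:30, 16:00-18:00.
Alice free: 09:00-13:00, 14:30-15:00, 16:30-18:00 (invert busy blocks within the working day).
Jonas free: 09:30-13:00, 14:30-17:00 (invert busy blocks within the working day).
Kavya ∩ Ben: 08:30-14:00, 16:30-18:00.
Kavya ∩ Ben ∩ Beatriz: 09:00-13:00, 13:30-14:00, 16:30-18:00.
Kavya ∩ Ben ∩ Beatriz ∩ Alice: 09:00-13:00, 16:30-18:00.
Kavya ∩ Ben ∩ Beatriz ∩ Alice ∩ Jonas: 09:30-13:00, 16:30-17:00.
The first common window of at least 60 minutes is 09:30-13:00, so the earliest start is 09:30.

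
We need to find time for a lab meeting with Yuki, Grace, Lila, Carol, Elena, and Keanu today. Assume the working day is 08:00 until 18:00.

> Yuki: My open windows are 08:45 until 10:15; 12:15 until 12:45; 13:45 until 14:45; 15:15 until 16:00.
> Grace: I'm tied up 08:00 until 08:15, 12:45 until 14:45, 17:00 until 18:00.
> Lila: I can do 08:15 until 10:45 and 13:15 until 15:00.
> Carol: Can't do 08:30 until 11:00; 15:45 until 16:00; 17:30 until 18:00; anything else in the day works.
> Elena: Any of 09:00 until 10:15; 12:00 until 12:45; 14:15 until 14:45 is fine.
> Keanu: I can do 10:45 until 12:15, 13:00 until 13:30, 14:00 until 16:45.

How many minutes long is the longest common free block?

Yuki free: 08:45-10:15, 12:15-12:45, 13:45-14:45, 15:15-16:00.
Grace free: 08:15-12:45, 14:45-17:00 (invert busy blocks within the working day).
Lila free: 08:15-10:45, 13:15-15:00.
Carol free: 08:00-08:30, 11:00-15:45, 16:00-17:30 (invert busy blocks within the working day).
Elena free: 09:00-10:15, 12:00-12:45, 14:15-14:45.
Keanu free: 10:45-12:15, 13:00-13:30, 14:00-16:45.
Yuki ∩ Grace: 08:45-10:15, 12:15-12:45, 15:15-16:00.
Yuki ∩ Grace ∩ Lila: 08:45-10:15.
Yuki ∩ Grace ∩ Lila ∩ Carol: ∅.
Yuki ∩ Grace ∩ Lila ∩ Carol ∩ Elena: ∅.
Yuki ∩ Grace ∩ Lila ∩ Carol ∩ Elena ∩ Keanu: ∅.
There is no time when everyone is free.
No common window exists, so the longest block is 0 minutes.

0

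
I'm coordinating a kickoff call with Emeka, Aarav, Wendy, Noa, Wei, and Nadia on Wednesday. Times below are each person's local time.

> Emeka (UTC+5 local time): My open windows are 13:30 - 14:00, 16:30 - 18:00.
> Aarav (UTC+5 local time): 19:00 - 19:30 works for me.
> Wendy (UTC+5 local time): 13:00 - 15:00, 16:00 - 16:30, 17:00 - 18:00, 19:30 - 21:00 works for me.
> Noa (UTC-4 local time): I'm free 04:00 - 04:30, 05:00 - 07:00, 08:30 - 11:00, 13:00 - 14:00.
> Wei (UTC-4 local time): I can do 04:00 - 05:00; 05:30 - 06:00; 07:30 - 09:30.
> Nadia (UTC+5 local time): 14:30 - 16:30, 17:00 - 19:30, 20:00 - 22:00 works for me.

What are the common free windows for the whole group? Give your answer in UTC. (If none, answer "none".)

Emeka in UTC: 08:30-09:00, 11:30-13:00 (subtract 5h to convert from UTC+5).
Aarav in UTC: 14:00-14:30 (subtract 5h to convert from UTC+5).
Wendy in UTC: 08:00-10:00, 11:00-11:30, 12:00-13:00, 14:30-16:00 (subtract 5h to convert from UTC+5).
Noa in UTC: 08:00-08:30, 09:00-11:00, 12:30-15:00, 17:00-18:00 (add 4h to convert from UTC-4).
Wei in UTC: 08:00-09:00, 09:30-10:00, 11:30-13:30 (add 4h to convert from UTC-4).
Nadia in UTC: 09:30-11:30, 12:00-14:30, 15:00-17:00 (subtract 5h to convert from UTC+5).
Emeka ∩ Aarav: ∅.
Emeka ∩ Aarav ∩ Wendy: ∅.
Emeka ∩ Aarav ∩ Wendy ∩ Noa: ∅.
Emeka ∩ Aarav ∩ Wendy ∩ Noa ∩ Wei: ∅.
Emeka ∩ Aarav ∩ Wendy ∩ Noa ∩ Wei ∩ Nadia: ∅.
There is no time when everyone is free.

none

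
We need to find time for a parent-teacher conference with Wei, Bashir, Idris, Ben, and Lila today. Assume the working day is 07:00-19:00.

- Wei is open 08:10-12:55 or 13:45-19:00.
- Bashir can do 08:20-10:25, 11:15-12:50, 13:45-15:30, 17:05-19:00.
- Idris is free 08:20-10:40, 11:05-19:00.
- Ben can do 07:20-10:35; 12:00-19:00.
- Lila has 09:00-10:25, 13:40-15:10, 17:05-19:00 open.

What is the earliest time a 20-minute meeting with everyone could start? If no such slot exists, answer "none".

Wei ∩ Bashir: 08:20-10:25, 11:15-12:50, 13:45-15:30, 17:05-19:00.
Wei ∩ Bashir ∩ Idris: 08:20-10:25, 11:15-12:50, 13:45-15:30, 17:05-19:00.
Wei ∩ Bashir ∩ Idris ∩ Ben: 08:20-10:25, 12:00-12:50, 13:45-15:30, 17:05-19:00.
Wei ∩ Bashir ∩ Idris ∩ Ben ∩ Lila: 09:00-10:25, 13:45-15:10, 17:05-19:00.
Those are the intersection windows.
The first common window of at least 20 minutes is 09:00-10:25, so the earliest start is 09:00.

09:00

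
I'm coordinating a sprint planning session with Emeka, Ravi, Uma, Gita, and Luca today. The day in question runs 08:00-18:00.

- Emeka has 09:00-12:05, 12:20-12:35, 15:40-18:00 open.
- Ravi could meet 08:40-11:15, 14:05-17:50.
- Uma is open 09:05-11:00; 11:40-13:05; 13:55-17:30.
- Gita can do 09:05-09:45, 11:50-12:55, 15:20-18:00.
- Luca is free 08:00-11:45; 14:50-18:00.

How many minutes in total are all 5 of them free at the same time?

Emeka ∩ Ravi: 09:00-11:15, 15:40-17:50.
Emeka ∩ Ravi ∩ Uma: 09:05-11:00, 15:40-17:30.
Emeka ∩ Ravi ∩ Uma ∩ Gita: 09:05-09:45, 15:40-17:30.
Emeka ∩ Ravi ∩ Uma ∩ Gita ∩ Luca: 09:05-09:45, 15:40-17:30.
Summing the common windows: 40 + 110 = 150 minutes.

150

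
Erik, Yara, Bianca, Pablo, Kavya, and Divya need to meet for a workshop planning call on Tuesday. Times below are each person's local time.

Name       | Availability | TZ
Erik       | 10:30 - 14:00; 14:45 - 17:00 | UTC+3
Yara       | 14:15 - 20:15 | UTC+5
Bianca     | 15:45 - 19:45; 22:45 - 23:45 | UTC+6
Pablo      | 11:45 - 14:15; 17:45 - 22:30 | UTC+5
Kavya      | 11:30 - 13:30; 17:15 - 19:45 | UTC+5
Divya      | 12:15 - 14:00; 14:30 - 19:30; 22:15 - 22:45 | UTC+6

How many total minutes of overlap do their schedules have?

45

Erik in UTC: 07:30-11:00, 11:45-14:00 (subtract 3h to convert from UTC+3).
Yara in UTC: 09:15-15:15 (subtract 5h to convert from UTC+5).
Bianca in UTC: 09:45-13:45, 16:45-17:45 (subtract 6h to convert from UTC+6).
Pablo in UTC: 06:45-09:15, 12:45-17:30 (subtract 5h to convert from UTC+5).
Kavya in UTC: 06:30-08:30, 12:15-14:45 (subtract 5h to convert from UTC+5).
Divya in UTC: 06:15-08:00, 08:30-13:30, 16:15-16:45 (subtract 6h to convert from UTC+6).
Erik ∩ Yara: 09:15-11:00, 11:45-14:00.
Erik ∩ Yara ∩ Bianca: 09:45-11:00, 11:45-13:45.
Erik ∩ Yara ∩ Bianca ∩ Pablo: 12:45-13:45.
Erik ∩ Yara ∩ Bianca ∩ Pablo ∩ Kavya: 12:45-13:45.
Erik ∩ Yara ∩ Bianca ∩ Pablo ∩ Kavya ∩ Divya: 12:45-13:30.
That's a single block of 45 minutes.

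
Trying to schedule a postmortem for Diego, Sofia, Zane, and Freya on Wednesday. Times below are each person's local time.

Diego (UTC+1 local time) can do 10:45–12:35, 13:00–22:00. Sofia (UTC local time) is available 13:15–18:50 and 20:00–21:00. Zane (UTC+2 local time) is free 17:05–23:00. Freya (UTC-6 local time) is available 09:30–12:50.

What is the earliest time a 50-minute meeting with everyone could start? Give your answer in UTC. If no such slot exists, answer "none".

Diego in UTC: 09:45-11:35, 12:00-21:00 (subtract 1h to convert from UTC+1).
Sofia in UTC: 13:15-18:50, 20:00-21:00.
Zane in UTC: 15:05-21:00 (subtract 2h to convert from UTC+2).
Freya in UTC: 15:30-18:50 (add 6h to convert from UTC-6).
Diego ∩ Sofia: 13:15-18:50, 20:00-21:00.
Diego ∩ Sofia ∩ Zane: 15:05-18:50, 20:00-21:00.
Diego ∩ Sofia ∩ Zane ∩ Freya: 15:30-18:50.
So the common availability across everyone is 15:30-18:50.
The first common window of at least 50 minutes is 15:30-18:50, so the earliest start is 15:30.

15:30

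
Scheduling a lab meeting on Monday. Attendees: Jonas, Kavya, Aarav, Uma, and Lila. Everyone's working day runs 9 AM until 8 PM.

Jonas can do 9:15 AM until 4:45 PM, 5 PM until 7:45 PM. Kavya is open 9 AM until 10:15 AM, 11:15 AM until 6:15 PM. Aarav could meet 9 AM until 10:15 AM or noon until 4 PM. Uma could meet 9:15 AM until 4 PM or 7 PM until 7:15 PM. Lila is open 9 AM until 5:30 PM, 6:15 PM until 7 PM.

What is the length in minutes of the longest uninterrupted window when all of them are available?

Jonas ∩ Kavya: 09:15-10:15, 11:15-16:45, 17:00-18:15.
Jonas ∩ Kavya ∩ Aarav: 09:15-10:15, 12:00-16:00.
Jonas ∩ Kavya ∩ Aarav ∩ Uma: 09:15-10:15, 12:00-16:00.
Jonas ∩ Kavya ∩ Aarav ∩ Uma ∩ Lila: 09:15-10:15, 12:00-16:00.
Those are the intersection windows.
The longest is 12:00-16:00 at 240 minutes.

240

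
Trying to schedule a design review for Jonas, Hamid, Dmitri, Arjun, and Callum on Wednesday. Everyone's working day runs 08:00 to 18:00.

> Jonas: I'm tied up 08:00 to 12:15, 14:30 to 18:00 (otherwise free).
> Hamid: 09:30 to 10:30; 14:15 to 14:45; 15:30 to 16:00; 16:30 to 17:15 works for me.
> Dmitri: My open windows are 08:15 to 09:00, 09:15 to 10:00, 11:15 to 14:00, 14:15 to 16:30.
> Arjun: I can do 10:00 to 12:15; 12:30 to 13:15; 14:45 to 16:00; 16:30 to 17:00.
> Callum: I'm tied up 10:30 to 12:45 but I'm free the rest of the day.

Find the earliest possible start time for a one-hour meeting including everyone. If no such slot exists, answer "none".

none

Jonas free: 12:15-14:30 (invert busy blocks within the working day).
Hamid free: 09:30-10:30, 14:15-14:45, 15:30-16:00, 16:30-17:15.
Dmitri free: 08:15-09:00, 09:15-10:00, 11:15-14:00, 14:15-16:30.
Arjun free: 10:00-12:15, 12:30-13:15, 14:45-16:00, 16:30-17:00.
Callum free: 08:00-10:30, 12:45-18:00 (invert busy blocks within the working day).
Jonas ∩ Hamid: 14:15-14:30.
Jonas ∩ Hamid ∩ Dmitri: 14:15-14:30.
Jonas ∩ Hamid ∩ Dmitri ∩ Arjun: ∅.
Jonas ∩ Hamid ∩ Dmitri ∩ Arjun ∩ Callum: ∅.
There is no time when everyone is free.
No common window is at least 60 minutes long.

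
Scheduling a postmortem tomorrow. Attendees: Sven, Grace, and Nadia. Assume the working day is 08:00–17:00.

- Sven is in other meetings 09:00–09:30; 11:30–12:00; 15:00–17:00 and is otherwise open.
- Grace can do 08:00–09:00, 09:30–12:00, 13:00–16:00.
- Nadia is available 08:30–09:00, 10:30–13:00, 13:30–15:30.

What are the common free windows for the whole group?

Sven free: 08:00-09:00, 09:30-11:30, 12:00-15:00 (invert busy blocks within the working day).
Grace free: 08:00-09:00, 09:30-12:00, 13:00-16:00.
Nadia free: 08:30-09:00, 10:30-13:00, 13:30-15:30.
Sven ∩ Grace: 08:00-09:00, 09:30-11:30, 13:00-15:00.
Sven ∩ Grace ∩ Nadia: 08:30-09:00, 10:30-11:30, 13:30-15:00.

08:30-09:00, 10:30-11:30, 13:30-15:00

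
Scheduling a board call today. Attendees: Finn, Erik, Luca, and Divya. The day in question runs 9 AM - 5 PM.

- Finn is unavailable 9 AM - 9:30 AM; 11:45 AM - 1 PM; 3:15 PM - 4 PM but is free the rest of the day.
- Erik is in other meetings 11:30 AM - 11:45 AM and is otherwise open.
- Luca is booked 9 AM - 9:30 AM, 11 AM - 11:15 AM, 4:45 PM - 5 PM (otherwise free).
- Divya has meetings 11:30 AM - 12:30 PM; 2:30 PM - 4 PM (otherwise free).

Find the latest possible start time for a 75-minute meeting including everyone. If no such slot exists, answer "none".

13:15

Finn free: 09:30-11:45, 13:00-15:15, 16:00-17:00 (invert busy blocks within the working day).
Erik free: 09:00-11:30, 11:45-17:00 (invert busy blocks within the working day).
Luca free: 09:30-11:00, 11:15-16:45 (invert busy blocks within the working day).
Divya free: 09:00-11:30, 12:30-14:30, 16:00-17:00 (invert busy blocks within the working day).
Finn ∩ Erik: 09:30-11:30, 13:00-15:15, 16:00-17:00.
Finn ∩ Erik ∩ Luca: 09:30-11:00, 11:15-11:30, 13:00-15:15, 16:00-16:45.
Finn ∩ Erik ∩ Luca ∩ Divya: 09:30-11:00, 11:15-11:30, 13:00-14:30, 16:00-16:45.
Those are the intersection windows.
The last common window of at least 75 minutes is 13:00-14:30; a 75-minute meeting can start as late as 13:15 and still end by 14:30.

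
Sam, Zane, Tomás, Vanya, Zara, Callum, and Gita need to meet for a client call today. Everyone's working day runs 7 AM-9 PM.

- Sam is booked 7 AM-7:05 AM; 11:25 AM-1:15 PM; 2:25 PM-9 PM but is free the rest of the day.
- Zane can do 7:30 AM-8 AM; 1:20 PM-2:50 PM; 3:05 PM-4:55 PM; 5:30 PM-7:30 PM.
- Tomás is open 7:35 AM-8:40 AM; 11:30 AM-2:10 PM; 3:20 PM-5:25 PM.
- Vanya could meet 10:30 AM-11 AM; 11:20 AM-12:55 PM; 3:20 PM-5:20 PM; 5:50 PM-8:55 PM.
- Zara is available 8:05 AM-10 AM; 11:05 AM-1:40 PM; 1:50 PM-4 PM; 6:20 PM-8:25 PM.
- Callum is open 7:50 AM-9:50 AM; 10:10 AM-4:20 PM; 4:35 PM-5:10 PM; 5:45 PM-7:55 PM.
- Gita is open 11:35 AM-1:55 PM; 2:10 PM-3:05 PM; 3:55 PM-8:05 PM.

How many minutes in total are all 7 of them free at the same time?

0

Sam free: 07:05-11:25, 13:15-14:25 (invert busy blocks within the working day).
Zane free: 07:30-08:00, 13:20-14:50, 15:05-16:55, 17:30-19:30.
Tomás free: 07:35-08:40, 11:30-14:10, 15:20-17:25.
Vanya free: 10:30-11:00, 11:20-12:55, 15:20-17:20, 17:50-20:55.
Zara free: 08:05-10:00, 11:05-13:40, 13:50-16:00, 18:20-20:25.
Callum free: 07:50-09:50, 10:10-16:20, 16:35-17:10, 17:45-19:55.
Gita free: 11:35-13:55, 14:10-15:05, 15:55-20:05.
Sam ∩ Zane: 07:30-08:00, 13:20-14:25.
Sam ∩ Zane ∩ Tomás: 07:35-08:00, 13:20-14:10.
Sam ∩ Zane ∩ Tomás ∩ Vanya: ∅.
Sam ∩ Zane ∩ Tomás ∩ Vanya ∩ Zara: ∅.
Sam ∩ Zane ∩ Tomás ∩ Vanya ∩ Zara ∩ Callum: ∅.
Sam ∩ Zane ∩ Tomás ∩ Vanya ∩ Zara ∩ Callum ∩ Gita: ∅.
There is no time when everyone is free.
There is no common window, so the total is 0 minutes.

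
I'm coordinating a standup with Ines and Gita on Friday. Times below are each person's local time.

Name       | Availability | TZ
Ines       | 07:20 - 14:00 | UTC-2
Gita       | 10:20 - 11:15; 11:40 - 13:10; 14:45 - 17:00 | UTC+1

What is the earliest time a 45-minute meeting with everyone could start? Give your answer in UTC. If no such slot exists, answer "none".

09:20

Ines in UTC: 09:20-16:00 (add 2h to convert from UTC-2).
Gita in UTC: 09:20-10:15, 10:40-12:10, 13:45-16:00 (subtract 1h to convert from UTC+1).
Ines ∩ Gita: 09:20-10:15, 10:40-12:10, 13:45-16:00.
Those are the intersection windows.
The first common window of at least 45 minutes is 09:20-10:15, so the earliest start is 09:20.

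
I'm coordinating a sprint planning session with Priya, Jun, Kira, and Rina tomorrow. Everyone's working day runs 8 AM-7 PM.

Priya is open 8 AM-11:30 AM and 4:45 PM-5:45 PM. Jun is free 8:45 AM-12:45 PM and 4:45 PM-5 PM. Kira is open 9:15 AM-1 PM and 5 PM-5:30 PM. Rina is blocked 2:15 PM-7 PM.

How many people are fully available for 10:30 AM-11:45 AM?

3

Priya free: 08:00-11:30, 16:45-17:45.
Jun free: 08:45-12:45, 16:45-17:00.
Kira free: 09:15-13:00, 17:00-17:30.
Rina free: 08:00-14:15 (invert busy blocks within the working day).
Jun, Kira, and Rina can make the full 10:30-11:45 slot — that's 3.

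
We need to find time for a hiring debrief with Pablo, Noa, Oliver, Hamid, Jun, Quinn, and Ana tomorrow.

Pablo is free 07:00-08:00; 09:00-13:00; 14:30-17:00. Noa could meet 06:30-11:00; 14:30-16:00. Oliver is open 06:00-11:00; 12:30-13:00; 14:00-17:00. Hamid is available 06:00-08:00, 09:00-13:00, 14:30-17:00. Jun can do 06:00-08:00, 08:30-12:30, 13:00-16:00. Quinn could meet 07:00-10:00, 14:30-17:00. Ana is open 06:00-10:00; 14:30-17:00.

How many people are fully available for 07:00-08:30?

4

Noa, Oliver, Quinn, and Ana can make the full 07:00-08:30 slot — that's 4.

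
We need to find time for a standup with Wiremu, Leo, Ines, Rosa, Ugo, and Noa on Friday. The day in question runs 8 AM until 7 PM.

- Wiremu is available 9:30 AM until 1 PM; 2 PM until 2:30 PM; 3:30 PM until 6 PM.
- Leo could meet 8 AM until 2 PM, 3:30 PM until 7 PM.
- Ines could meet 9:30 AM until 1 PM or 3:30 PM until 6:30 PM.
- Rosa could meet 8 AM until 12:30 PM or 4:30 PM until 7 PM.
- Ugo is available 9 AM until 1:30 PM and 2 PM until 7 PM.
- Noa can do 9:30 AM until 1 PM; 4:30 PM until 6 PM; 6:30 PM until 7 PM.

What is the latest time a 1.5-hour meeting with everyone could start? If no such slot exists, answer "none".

Wiremu ∩ Leo: 09:30-13:00, 15:30-18:00.
Wiremu ∩ Leo ∩ Ines: 09:30-13:00, 15:30-18:00.
Wiremu ∩ Leo ∩ Ines ∩ Rosa: 09:30-12:30, 16:30-18:00.
Wiremu ∩ Leo ∩ Ines ∩ Rosa ∩ Ugo: 09:30-12:30, 16:30-18:00.
Wiremu ∩ Leo ∩ Ines ∩ Rosa ∩ Ugo ∩ Noa: 09:30-12:30, 16:30-18:00.
Those are the intersection windows.
The last common window of at least 90 minutes is 16:30-18:00; a 90-minute meeting can start as late as 16:30 and still end by 18:00.

16:30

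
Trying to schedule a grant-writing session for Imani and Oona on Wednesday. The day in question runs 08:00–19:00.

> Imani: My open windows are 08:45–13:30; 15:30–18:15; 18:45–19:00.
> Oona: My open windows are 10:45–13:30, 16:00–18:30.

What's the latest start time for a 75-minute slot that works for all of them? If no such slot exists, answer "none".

Imani ∩ Oona: 10:45-13:30, 16:00-18:15.
Those are the intersection windows.
The last common window of at least 75 minutes is 16:00-18:15; a 75-minute meeting can start as late as 17:00 and still end by 18:15.

17:00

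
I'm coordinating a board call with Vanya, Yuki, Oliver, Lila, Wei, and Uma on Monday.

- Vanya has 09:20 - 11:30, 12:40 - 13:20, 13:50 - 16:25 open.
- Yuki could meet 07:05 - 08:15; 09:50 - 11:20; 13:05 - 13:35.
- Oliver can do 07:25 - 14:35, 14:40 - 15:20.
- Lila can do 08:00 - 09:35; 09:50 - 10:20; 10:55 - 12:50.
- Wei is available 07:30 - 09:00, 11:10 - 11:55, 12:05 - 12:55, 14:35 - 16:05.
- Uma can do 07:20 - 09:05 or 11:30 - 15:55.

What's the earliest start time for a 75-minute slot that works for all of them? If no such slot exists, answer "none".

Vanya ∩ Yuki: 09:50-11:20, 13:05-13:20.
Vanya ∩ Yuki ∩ Oliver: 09:50-11:20, 13:05-13:20.
Vanya ∩ Yuki ∩ Oliver ∩ Lila: 09:50-10:20, 10:55-11:20.
Vanya ∩ Yuki ∩ Oliver ∩ Lila ∩ Wei: 11:10-11:20.
Vanya ∩ Yuki ∩ Oliver ∩ Lila ∩ Wei ∩ Uma: ∅.
There is no time when everyone is free.
No common window is at least 75 minutes long.

none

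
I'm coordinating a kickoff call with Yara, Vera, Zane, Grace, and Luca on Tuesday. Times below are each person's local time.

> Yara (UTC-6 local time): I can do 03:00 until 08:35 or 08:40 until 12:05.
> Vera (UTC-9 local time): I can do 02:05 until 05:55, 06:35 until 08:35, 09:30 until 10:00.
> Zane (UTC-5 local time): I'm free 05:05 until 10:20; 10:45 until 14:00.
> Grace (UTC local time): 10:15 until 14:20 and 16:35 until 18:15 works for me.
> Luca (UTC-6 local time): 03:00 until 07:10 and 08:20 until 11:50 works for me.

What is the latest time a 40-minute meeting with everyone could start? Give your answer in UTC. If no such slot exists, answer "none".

16:55

Yara in UTC: 09:00-14:35, 14:40-18:05 (add 6h to convert from UTC-6).
Vera in UTC: 11:05-14:55, 15:35-17:35, 18:30-19:00 (add 9h to convert from UTC-9).
Zane in UTC: 10:05-15:20, 15:45-19:00 (add 5h to convert from UTC-5).
Grace in UTC: 10:15-14:20, 16:35-18:15.
Luca in UTC: 09:00-13:10, 14:20-17:50 (add 6h to convert from UTC-6).
Yara ∩ Vera: 11:05-14:35, 14:40-14:55, 15:35-17:35.
Yara ∩ Vera ∩ Zane: 11:05-14:35, 14:40-14:55, 15:45-17:35.
Yara ∩ Vera ∩ Zane ∩ Grace: 11:05-14:20, 16:35-17:35.
Yara ∩ Vera ∩ Zane ∩ Grace ∩ Luca: 11:05-13:10, 16:35-17:35.
The last common window of at least 40 minutes is 16:35-17:35; a 40-minute meeting can start as late as 16:55 and still end by 17:35.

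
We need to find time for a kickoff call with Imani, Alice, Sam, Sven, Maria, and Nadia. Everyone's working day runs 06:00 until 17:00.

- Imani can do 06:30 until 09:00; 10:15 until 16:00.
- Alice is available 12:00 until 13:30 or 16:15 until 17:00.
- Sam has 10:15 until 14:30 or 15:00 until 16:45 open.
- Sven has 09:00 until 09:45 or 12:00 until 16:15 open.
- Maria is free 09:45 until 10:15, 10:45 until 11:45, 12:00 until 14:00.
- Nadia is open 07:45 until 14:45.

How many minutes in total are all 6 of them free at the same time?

90

Imani ∩ Alice: 12:00-13:30.
Imani ∩ Alice ∩ Sam: 12:00-13:30.
Imani ∩ Alice ∩ Sam ∩ Sven: 12:00-13:30.
Imani ∩ Alice ∩ Sam ∩ Sven ∩ Maria: 12:00-13:30.
Imani ∩ Alice ∩ Sam ∩ Sven ∩ Maria ∩ Nadia: 12:00-13:30.
That's a single block of 90 minutes.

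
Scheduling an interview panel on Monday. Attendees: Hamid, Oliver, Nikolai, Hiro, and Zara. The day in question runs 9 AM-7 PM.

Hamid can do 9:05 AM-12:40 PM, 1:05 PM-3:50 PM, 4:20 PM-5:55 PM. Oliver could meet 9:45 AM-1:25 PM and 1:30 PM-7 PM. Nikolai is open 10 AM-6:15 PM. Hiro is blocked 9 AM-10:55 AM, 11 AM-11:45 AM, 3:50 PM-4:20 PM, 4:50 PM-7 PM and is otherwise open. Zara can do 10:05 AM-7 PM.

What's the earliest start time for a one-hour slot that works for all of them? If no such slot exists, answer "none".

13:30

Hamid free: 09:05-12:40, 13:05-15:50, 16:20-17:55.
Oliver free: 09:45-13:25, 13:30-19:00.
Nikolai free: 10:00-18:15.
Hiro free: 10:55-11:00, 11:45-15:50, 16:20-16:50 (invert busy blocks within the working day).
Zara free: 10:05-19:00.
Hamid ∩ Oliver: 09:45-12:40, 13:05-13:25, 13:30-15:50, 16:20-17:55.
Hamid ∩ Oliver ∩ Nikolai: 10:00-12:40, 13:05-13:25, 13:30-15:50, 16:20-17:55.
Hamid ∩ Oliver ∩ Nikolai ∩ Hiro: 10:55-11:00, 11:45-12:40, 13:05-13:25, 13:30-15:50, 16:20-16:50.
Hamid ∩ Oliver ∩ Nikolai ∩ Hiro ∩ Zara: 10:55-11:00, 11:45-12:40, 13:05-13:25, 13:30-15:50, 16:20-16:50.
Those are the intersection windows.
The first common window of at least 60 minutes is 13:30-15:50, so the earliest start is 13:30.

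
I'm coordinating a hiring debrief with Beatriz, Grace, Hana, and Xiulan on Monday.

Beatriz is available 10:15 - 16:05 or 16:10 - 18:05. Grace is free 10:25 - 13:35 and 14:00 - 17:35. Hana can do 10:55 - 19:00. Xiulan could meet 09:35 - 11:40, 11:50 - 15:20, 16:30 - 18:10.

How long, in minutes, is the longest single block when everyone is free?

Beatriz ∩ Grace: 10:25-13:35, 14:00-16:05, 16:10-17:35.
Beatriz ∩ Grace ∩ Hana: 10:55-13:35, 14:00-16:05, 16:10-17:35.
Beatriz ∩ Grace ∩ Hana ∩ Xiulan: 10:55-11:40, 11:50-13:35, 14:00-15:20, 16:30-17:35.
So the common availability across everyone is 10:55-11:40, 11:50-13:35, 14:00-15:20, 16:30-17:35.
The longest is 11:50-13:35 at 105 minutes.

105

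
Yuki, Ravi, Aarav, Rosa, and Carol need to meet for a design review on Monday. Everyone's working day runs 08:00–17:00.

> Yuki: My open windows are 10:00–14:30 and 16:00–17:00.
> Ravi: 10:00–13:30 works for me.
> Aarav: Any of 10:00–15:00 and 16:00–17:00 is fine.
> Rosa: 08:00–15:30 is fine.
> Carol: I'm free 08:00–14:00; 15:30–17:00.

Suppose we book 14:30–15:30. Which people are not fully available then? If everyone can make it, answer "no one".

Yuki: not fully free for 14:30-15:30. Ravi: not fully free for 14:30-15:30. Aarav: not fully free for 14:30-15:30. Rosa: free for 14:30-15:30. Carol: not fully free for 14:30-15:30.

Aarav, Carol, Ravi, Yuki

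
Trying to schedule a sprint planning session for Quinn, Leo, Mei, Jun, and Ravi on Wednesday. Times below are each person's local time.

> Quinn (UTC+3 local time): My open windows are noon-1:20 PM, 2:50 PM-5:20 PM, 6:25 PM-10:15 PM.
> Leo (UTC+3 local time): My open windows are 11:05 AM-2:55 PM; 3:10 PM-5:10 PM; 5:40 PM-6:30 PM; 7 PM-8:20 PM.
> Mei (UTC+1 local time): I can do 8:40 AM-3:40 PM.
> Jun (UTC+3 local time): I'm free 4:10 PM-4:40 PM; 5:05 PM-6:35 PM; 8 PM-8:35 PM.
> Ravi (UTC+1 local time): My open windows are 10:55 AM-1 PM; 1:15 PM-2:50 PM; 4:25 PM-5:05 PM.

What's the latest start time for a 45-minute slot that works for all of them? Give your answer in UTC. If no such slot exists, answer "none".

Quinn in UTC: 09:00-10:20, 11:50-14:20, 15:25-19:15 (subtract 3h to convert from UTC+3).
Leo in UTC: 08:05-11:55, 12:10-14:10, 14:40-15:30, 16:00-17:20 (subtract 3h to convert from UTC+3).
Mei in UTC: 07:40-14:40 (subtract 1h to convert from UTC+1).
Jun in UTC: 13:10-13:40, 14:05-15:35, 17:00-17:35 (subtract 3h to convert from UTC+3).
Ravi in UTC: 09:55-12:00, 12:15-13:50, 15:25-16:05 (subtract 1h to convert from UTC+1).
Quinn ∩ Leo: 09:00-10:20, 11:50-11:55, 12:10-14:10, 15:25-15:30, 16:00-17:20.
Quinn ∩ Leo ∩ Mei: 09:00-10:20, 11:50-11:55, 12:10-14:10.
Quinn ∩ Leo ∩ Mei ∩ Jun: 13:10-13:40, 14:05-14:10.
Quinn ∩ Leo ∩ Mei ∩ Jun ∩ Ravi: 13:10-13:40.
So the common availability across everyone is 13:10-13:40.
No common window is at least 45 minutes long.

none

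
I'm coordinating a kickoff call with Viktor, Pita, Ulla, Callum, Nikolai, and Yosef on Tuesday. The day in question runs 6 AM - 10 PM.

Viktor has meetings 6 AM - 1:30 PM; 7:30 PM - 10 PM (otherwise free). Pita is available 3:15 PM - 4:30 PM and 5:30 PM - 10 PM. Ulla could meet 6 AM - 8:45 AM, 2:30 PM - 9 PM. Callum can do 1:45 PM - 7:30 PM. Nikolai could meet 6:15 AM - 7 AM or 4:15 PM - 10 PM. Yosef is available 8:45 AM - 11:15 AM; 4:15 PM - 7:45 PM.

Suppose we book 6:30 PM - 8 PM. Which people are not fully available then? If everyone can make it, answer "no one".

Callum, Viktor, Yosef

Viktor free: 13:30-19:30 (invert busy blocks within the working day).
Pita free: 15:15-16:30, 17:30-22:00.
Ulla free: 06:00-08:45, 14:30-21:00.
Callum free: 13:45-19:30.
Nikolai free: 06:15-07:00, 16:15-22:00.
Yosef free: 08:45-11:15, 16:15-19:45.
Viktor: not fully free for 18:30-20:00. Pita: free for 18:30-20:00. Ulla: free for 18:30-20:00. Callum: not fully free for 18:30-20:00. Nikolai: free for 18:30-20:00. Yosef: not fully free for 18:30-20:00.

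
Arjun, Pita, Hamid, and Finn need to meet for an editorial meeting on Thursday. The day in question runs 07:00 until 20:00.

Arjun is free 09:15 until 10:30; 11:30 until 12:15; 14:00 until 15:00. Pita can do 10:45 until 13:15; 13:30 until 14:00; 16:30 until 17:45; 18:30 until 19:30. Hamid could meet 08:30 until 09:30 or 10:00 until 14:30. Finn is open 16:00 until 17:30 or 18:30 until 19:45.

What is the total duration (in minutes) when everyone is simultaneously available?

Arjun ∩ Pita: 11:30-12:15.
Arjun ∩ Pita ∩ Hamid: 11:30-12:15.
Arjun ∩ Pita ∩ Hamid ∩ Finn: ∅.
There is no time when everyone is free.
There is no common window, so the total is 0 minutes.

0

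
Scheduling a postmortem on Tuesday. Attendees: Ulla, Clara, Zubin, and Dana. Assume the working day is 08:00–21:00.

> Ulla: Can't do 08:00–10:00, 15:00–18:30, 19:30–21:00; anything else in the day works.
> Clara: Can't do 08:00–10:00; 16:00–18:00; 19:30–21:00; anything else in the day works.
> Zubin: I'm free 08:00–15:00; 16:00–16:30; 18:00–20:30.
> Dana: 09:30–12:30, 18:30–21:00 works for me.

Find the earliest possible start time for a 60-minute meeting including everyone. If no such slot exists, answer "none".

10:00

Ulla free: 10:00-15:00, 18:30-19:30 (invert busy blocks within the working day).
Clara free: 10:00-16:00, 18:00-19:30 (invert busy blocks within the working day).
Zubin free: 08:00-15:00, 16:00-16:30, 18:00-20:30.
Dana free: 09:30-12:30, 18:30-21:00.
Ulla ∩ Clara: 10:00-15:00, 18:30-19:30.
Ulla ∩ Clara ∩ Zubin: 10:00-15:00, 18:30-19:30.
Ulla ∩ Clara ∩ Zubin ∩ Dana: 10:00-12:30, 18:30-19:30.
So the common availability across everyone is 10:00-12:30, 18:30-19:30.
The first common window of at least 60 minutes is 10:00-12:30, so the earliest start is 10:00.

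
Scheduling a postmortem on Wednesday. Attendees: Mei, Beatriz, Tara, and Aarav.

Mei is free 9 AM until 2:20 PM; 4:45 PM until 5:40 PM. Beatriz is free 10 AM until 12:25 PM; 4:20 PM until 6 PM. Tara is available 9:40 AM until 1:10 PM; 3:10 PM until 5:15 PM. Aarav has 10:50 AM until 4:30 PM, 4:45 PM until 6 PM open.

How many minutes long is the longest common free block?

95

Mei ∩ Beatriz: 10:00-12:25, 16:45-17:40.
Mei ∩ Beatriz ∩ Tara: 10:00-12:25, 16:45-17:15.
Mei ∩ Beatriz ∩ Tara ∩ Aarav: 10:50-12:25, 16:45-17:15.
The longest is 10:50-12:25 at 95 minutes.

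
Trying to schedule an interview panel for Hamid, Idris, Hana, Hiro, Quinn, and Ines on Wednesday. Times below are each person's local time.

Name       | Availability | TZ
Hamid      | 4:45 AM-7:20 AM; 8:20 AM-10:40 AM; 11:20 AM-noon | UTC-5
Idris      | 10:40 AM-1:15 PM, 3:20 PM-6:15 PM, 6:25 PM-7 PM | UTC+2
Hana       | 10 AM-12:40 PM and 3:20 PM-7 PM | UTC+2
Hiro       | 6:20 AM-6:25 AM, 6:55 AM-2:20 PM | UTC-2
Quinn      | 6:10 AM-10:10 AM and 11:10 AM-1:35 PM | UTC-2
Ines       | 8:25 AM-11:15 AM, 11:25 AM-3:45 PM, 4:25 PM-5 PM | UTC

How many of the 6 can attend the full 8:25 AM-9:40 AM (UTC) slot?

3

Hamid in UTC: 09:45-12:20, 13:20-15:40, 16:20-17:00 (add 5h to convert from UTC-5).
Idris in UTC: 08:40-11:15, 13:20-16:15, 16:25-17:00 (subtract 2h to convert from UTC+2).
Hana in UTC: 08:00-10:40, 13:20-17:00 (subtract 2h to convert from UTC+2).
Hiro in UTC: 08:20-08:25, 08:55-16:20 (add 2h to convert from UTC-2).
Quinn in UTC: 08:10-12:10, 13:10-15:35 (add 2h to convert from UTC-2).
Ines in UTC: 08:25-11:15, 11:25-15:45, 16:25-17:00.
Hana, Quinn, and Ines can make the full 08:25-09:40 slot — that's 3.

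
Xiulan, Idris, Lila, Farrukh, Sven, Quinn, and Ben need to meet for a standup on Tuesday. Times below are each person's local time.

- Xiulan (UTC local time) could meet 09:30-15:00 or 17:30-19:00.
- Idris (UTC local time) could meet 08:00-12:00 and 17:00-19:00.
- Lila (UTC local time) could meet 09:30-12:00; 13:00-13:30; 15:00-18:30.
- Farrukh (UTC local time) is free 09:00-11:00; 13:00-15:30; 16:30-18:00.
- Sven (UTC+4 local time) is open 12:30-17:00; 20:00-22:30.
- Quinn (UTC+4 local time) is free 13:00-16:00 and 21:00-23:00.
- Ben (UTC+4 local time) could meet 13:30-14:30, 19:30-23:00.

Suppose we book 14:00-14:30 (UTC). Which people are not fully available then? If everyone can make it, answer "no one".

Xiulan in UTC: 09:30-15:00, 17:30-19:00.
Idris in UTC: 08:00-12:00, 17:00-19:00.
Lila in UTC: 09:30-12:00, 13:00-13:30, 15:00-18:30.
Farrukh in UTC: 09:00-11:00, 13:00-15:30, 16:30-18:00.
Sven in UTC: 08:30-13:00, 16:00-18:30 (subtract 4h to convert from UTC+4).
Quinn in UTC: 09:00-12:00, 17:00-19:00 (subtract 4h to convert from UTC+4).
Ben in UTC: 09:30-10:30, 15:30-19:00 (subtract 4h to convert from UTC+4).
Xiulan: free for 14:00-14:30. Idris: not fully free for 14:00-14:30. Lila: not fully free for 14:00-14:30. Farrukh: free for 14:00-14:30. Sven: not fully free for 14:00-14:30. Quinn: not fully free for 14:00-14:30. Ben: not fully free for 14:00-14:30.

Ben, Idris, Lila, Quinn, Sven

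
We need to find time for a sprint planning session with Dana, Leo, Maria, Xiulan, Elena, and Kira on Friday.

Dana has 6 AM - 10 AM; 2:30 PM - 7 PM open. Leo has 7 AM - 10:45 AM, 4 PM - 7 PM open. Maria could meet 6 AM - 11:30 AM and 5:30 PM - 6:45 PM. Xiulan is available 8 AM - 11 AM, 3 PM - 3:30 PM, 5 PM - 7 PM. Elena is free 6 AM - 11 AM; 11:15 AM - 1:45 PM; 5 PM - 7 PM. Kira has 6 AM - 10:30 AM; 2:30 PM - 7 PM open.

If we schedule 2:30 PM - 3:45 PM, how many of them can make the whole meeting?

Dana and Kira can make the full 14:30-15:45 slot — that's 2.

2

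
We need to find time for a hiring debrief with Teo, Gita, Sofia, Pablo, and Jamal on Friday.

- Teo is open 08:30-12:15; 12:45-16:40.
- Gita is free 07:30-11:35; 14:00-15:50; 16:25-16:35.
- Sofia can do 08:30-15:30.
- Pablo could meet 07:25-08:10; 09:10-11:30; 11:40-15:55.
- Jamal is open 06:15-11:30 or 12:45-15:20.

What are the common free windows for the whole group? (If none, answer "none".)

Teo ∩ Gita: 08:30-11:35, 14:00-15:50, 16:25-16:35.
Teo ∩ Gita ∩ Sofia: 08:30-11:35, 14:00-15:30.
Teo ∩ Gita ∩ Sofia ∩ Pablo: 09:10-11:30, 14:00-15:30.
Teo ∩ Gita ∩ Sofia ∩ Pablo ∩ Jamal: 09:10-11:30, 14:00-15:20.
So the common availability across everyone is 09:10-11:30, 14:00-15:20.

09:10-11:30, 14:00-15:20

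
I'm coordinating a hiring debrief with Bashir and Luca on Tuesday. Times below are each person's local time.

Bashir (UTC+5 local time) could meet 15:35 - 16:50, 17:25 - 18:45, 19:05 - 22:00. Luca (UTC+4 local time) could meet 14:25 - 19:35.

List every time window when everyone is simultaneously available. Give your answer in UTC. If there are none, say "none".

10:35-11:50, 12:25-13:45, 14:05-15:35

Bashir in UTC: 10:35-11:50, 12:25-13:45, 14:05-17:00 (subtract 5h to convert from UTC+5).
Luca in UTC: 10:25-15:35 (subtract 4h to convert from UTC+4).
Bashir ∩ Luca: 10:35-11:50, 12:25-13:45, 14:05-15:35.
Those are the intersection windows.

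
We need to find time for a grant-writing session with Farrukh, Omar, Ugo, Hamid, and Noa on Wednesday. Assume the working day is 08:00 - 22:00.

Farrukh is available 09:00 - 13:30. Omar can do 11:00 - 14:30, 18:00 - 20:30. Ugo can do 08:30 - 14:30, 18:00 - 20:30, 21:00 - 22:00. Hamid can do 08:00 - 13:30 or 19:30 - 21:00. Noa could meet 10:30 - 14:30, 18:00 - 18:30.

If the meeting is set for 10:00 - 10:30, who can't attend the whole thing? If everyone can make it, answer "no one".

Farrukh: free for 10:00-10:30. Omar: not fully free for 10:00-10:30. Ugo: free for 10:00-10:30. Hamid: free for 10:00-10:30. Noa: not fully free for 10:00-10:30.

Noa, Omar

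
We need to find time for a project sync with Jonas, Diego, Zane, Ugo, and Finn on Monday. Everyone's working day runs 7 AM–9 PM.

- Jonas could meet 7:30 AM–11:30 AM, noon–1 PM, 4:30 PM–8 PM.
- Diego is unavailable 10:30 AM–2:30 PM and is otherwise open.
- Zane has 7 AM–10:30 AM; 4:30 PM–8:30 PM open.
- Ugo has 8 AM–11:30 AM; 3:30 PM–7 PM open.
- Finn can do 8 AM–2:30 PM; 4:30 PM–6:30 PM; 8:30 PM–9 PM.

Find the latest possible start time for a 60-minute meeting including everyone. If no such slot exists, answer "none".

17:30

Jonas free: 07:30-11:30, 12:00-13:00, 16:30-20:00.
Diego free: 07:00-10:30, 14:30-21:00 (invert busy blocks within the working day).
Zane free: 07:00-10:30, 16:30-20:30.
Ugo free: 08:00-11:30, 15:30-19:00.
Finn free: 08:00-14:30, 16:30-18:30, 20:30-21:00.
Jonas ∩ Diego: 07:30-10:30, 16:30-20:00.
Jonas ∩ Diego ∩ Zane: 07:30-10:30, 16:30-20:00.
Jonas ∩ Diego ∩ Zane ∩ Ugo: 08:00-10:30, 16:30-19:00.
Jonas ∩ Diego ∩ Zane ∩ Ugo ∩ Finn: 08:00-10:30, 16:30-18:30.
The last common window of at least 60 minutes is 16:30-18:30; a 60-minute meeting can start as late as 17:30 and still end by 18:30.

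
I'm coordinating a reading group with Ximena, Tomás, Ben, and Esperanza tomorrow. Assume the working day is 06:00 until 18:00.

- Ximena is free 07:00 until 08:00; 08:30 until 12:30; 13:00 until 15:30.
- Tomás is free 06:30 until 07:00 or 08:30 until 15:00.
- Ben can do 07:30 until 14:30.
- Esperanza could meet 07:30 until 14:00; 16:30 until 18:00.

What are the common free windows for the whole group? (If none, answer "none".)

08:30-12:30, 13:00-14:00

Ximena ∩ Tomás: 08:30-12:30, 13:00-15:00.
Ximena ∩ Tomás ∩ Ben: 08:30-12:30, 13:00-14:30.
Ximena ∩ Tomás ∩ Ben ∩ Esperanza: 08:30-12:30, 13:00-14:00.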